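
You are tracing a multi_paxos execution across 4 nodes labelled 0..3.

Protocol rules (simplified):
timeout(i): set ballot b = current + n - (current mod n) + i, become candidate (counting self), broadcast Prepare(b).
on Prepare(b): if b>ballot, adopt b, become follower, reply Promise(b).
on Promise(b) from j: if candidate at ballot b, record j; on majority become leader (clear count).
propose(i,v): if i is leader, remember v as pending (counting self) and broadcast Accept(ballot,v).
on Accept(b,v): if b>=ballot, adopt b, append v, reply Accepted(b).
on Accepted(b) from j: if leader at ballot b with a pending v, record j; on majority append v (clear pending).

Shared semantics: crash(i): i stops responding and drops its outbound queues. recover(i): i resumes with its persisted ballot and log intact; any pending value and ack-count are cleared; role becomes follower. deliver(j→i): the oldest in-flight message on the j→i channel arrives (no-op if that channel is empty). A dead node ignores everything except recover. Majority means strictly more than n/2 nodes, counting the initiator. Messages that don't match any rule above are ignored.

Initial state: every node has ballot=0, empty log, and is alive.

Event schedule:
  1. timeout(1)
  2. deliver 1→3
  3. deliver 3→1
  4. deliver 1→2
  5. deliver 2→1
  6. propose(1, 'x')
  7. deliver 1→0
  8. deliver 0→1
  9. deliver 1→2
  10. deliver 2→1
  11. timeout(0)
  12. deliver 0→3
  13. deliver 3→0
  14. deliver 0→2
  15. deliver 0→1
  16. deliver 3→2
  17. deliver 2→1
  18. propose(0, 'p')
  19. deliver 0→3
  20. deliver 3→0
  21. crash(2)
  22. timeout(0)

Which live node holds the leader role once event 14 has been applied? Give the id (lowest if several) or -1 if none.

1

after 1 — timeout(1): n1:cand/b5/[-]
after 2 — deliver 1→3: n3:foll/b5/[-]
after 3 — deliver 3→1: ·
after 4 — deliver 1→2: n2:foll/b5/[-]
after 5 — deliver 2→1: n1:lead/b5/[-]
after 6 — propose(1,'x'): ·
after 7 — deliver 1→0: n0:foll/b5/[-]
after 8 — deliver 0→1: ·
after 9 — deliver 1→2: n2:foll/b5/[x]
after 10 — deliver 2→1: ·
after 11 — timeout(0): n0:cand/b8/[-]
after 12 — deliver 0→3: n3:foll/b8/[-]
after 13 — deliver 3→0: ·
after 14 — deliver 0→2: n2:foll/b8/[x]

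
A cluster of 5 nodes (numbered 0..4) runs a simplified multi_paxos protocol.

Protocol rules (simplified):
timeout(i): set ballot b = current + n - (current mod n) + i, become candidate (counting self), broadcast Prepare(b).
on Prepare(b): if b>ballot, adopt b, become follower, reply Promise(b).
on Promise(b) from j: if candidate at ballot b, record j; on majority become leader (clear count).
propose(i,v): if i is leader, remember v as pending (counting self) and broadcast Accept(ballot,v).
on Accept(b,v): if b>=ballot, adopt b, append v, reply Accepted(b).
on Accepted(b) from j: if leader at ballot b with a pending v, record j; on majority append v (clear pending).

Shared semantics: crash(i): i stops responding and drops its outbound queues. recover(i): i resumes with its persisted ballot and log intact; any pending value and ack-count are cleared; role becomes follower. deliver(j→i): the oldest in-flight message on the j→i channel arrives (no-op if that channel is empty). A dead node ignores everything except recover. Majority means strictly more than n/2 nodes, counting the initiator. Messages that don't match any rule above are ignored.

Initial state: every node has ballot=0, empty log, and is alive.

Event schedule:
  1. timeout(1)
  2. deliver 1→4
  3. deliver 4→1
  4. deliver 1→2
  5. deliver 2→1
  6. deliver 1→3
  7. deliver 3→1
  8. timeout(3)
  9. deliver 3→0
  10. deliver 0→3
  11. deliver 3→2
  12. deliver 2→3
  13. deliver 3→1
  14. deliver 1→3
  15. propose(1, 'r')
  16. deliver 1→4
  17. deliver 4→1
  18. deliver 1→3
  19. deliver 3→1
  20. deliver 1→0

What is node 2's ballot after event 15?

after 1 — timeout(1): n1:cand/b6/[-]
after 2 — deliver 1→4: n4:foll/b6/[-]
after 3 — deliver 4→1: ·
after 4 — deliver 1→2: n2:foll/b6/[-]
after 5 — deliver 2→1: n1:lead/b6/[-]
after 6 — deliver 1→3: n3:foll/b6/[-]
after 7 — deliver 3→1: ·
after 8 — timeout(3): n3:cand/b13/[-]
after 9 — deliver 3→0: n0:foll/b13/[-]
after 10 — deliver 0→3: ·
after 11 — deliver 3→2: n2:foll/b13/[-]
after 12 — deliver 2→3: n3:lead/b13/[-]
after 13 — deliver 3→1: n1:foll/b13/[-]
after 14 — deliver 1→3: ·
after 15 — propose(1,'r'): ·

13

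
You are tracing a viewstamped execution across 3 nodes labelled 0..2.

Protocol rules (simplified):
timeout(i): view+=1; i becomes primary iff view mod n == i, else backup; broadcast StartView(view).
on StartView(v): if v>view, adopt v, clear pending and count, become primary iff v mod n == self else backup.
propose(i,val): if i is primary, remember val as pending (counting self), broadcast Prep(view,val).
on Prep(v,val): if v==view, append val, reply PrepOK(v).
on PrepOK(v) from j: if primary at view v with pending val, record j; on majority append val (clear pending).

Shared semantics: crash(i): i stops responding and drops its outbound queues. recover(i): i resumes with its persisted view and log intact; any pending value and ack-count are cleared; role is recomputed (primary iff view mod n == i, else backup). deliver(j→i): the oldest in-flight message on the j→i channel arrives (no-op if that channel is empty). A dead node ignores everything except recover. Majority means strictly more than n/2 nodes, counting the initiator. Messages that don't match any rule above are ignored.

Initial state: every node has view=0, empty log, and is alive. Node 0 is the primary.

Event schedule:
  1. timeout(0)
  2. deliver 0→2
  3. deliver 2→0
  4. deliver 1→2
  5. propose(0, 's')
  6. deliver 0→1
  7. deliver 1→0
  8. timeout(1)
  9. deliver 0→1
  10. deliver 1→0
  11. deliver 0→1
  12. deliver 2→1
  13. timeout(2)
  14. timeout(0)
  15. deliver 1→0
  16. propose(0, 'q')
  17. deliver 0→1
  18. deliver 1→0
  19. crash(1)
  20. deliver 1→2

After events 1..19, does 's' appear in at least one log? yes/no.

after 1 — timeout(0): n0:back/v1/[-]
after 2 — deliver 0→2: n2:back/v1/[-]
after 3 — deliver 2→0: ·
after 4 — deliver 1→2: ·
after 5 — propose(0,'s'): ·
after 6 — deliver 0→1: n1:prim/v1/[-]
after 7 — deliver 1→0: ·
after 8 — timeout(1): n1:back/v2/[-]
after 9 — deliver 0→1: ·
after 10 — deliver 1→0: n0:back/v2/[-]
after 11 — deliver 0→1: ·
after 12 — deliver 2→1: ·
after 13 — timeout(2): n2:prim/v2/[-]
after 14 — timeout(0): n0:prim/v3/[-]
after 15 — deliver 1→0: ·
after 16 — propose(0,'q'): ·
after 17 — deliver 0→1: n1:back/v3/[-]
after 18 — deliver 1→0: ·
after 19 — crash(1): n1:✗back/v3/[-]

no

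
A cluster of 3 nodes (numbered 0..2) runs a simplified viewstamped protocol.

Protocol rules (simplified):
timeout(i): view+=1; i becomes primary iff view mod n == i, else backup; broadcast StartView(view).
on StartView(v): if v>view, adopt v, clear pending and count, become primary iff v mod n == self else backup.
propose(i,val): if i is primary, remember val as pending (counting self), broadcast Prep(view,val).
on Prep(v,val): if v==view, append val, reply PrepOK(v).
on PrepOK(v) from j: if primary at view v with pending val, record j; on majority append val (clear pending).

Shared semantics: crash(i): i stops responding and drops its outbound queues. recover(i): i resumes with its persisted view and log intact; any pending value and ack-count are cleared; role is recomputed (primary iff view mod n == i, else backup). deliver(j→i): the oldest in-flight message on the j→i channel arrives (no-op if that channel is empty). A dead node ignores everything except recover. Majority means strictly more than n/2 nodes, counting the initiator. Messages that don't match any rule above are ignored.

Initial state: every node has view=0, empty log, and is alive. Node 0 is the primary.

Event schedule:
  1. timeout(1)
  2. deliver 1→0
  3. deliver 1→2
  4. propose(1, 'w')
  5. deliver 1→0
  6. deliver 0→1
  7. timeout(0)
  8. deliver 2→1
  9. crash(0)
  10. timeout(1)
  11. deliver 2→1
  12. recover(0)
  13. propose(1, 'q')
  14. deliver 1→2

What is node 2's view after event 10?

1. timeout(1):  <1:prim v1 ->
2. deliver 1→0:  <0:back v1 ->
3. deliver 1→2:  <2:back v1 ->
4. propose(1,'w'):  nop
5. deliver 1→0:  <0:back v1 w>
6. deliver 0→1:  <1:prim v1 w>
7. timeout(0):  <0:back v2 w>
8. deliver 2→1:  nop
9. crash(0):  <0:✗back v2 w>
10. timeout(1):  <1:back v2 w>

1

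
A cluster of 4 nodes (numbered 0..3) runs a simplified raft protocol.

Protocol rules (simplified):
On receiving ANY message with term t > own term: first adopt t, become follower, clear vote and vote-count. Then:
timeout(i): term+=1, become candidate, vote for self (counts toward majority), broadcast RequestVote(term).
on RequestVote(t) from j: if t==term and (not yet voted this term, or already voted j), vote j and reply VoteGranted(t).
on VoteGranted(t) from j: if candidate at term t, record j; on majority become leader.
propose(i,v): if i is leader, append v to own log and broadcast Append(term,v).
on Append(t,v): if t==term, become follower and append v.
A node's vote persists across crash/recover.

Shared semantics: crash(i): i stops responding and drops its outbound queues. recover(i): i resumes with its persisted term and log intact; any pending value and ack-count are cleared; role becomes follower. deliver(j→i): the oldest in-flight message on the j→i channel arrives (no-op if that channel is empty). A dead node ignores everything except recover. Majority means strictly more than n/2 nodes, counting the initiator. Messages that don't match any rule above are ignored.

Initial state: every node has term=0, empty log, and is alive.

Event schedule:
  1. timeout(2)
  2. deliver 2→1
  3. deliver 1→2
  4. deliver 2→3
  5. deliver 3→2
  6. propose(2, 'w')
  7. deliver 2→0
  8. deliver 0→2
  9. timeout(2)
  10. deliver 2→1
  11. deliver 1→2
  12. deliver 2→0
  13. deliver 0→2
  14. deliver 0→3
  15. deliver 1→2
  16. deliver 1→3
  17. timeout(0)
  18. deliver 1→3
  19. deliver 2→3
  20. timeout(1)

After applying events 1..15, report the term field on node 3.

[1] timeout(2) → N2(cand t1 [-])
[2] deliver 2→1 → N1(foll t1 [-])
[3] deliver 1→2 → ∅
[4] deliver 2→3 → N3(foll t1 [-])
[5] deliver 3→2 → N2(lead t1 [-])
[6] propose(2,'w') → N2(lead t1 [w])
[7] deliver 2→0 → N0(foll t1 [-])
[8] deliver 0→2 → ∅
[9] timeout(2) → N2(cand t2 [w])
[10] deliver 2→1 → N1(foll t1 [w])
[11] deliver 1→2 → ∅
[12] deliver 2→0 → N0(foll t1 [w])
[13] deliver 0→2 → ∅
[14] deliver 0→3 → ∅
[15] deliver 1→2 → ∅

1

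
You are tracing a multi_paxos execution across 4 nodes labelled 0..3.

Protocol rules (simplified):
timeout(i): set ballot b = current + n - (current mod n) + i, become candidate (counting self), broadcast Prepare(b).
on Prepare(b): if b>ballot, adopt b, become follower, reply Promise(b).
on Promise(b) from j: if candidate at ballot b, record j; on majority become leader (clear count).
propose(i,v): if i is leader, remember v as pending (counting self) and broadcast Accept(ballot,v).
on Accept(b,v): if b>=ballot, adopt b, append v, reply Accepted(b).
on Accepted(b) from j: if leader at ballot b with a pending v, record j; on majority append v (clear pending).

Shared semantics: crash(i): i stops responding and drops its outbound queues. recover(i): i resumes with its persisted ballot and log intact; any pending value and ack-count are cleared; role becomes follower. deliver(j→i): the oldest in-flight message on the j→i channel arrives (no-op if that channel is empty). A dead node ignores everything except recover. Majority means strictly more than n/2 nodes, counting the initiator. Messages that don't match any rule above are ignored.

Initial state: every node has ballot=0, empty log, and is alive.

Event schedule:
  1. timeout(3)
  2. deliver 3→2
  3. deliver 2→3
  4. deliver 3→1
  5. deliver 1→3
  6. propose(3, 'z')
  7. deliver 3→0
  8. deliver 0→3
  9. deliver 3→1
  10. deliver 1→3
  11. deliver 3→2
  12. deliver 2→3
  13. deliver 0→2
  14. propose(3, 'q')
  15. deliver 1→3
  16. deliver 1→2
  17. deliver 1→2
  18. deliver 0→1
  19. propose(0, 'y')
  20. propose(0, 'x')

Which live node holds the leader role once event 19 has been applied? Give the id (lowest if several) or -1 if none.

after 1 — timeout(3): n3:cand/b7/[-]
after 2 — deliver 3→2: n2:foll/b7/[-]
after 3 — deliver 2→3: ·
after 4 — deliver 3→1: n1:foll/b7/[-]
after 5 — deliver 1→3: n3:lead/b7/[-]
after 6 — propose(3,'z'): ·
after 7 — deliver 3→0: n0:foll/b7/[-]
after 8 — deliver 0→3: ·
after 9 — deliver 3→1: n1:foll/b7/[z]
after 10 — deliver 1→3: ·
after 11 — deliver 3→2: n2:foll/b7/[z]
after 12 — deliver 2→3: n3:lead/b7/[z]
after 13 — deliver 0→2: ·
after 14 — propose(3,'q'): ·
after 15 — deliver 1→3: ·
after 16 — deliver 1→2: ·
after 17 — deliver 1→2: ·
after 18 — deliver 0→1: ·
after 19 — propose(0,'y'): ·

3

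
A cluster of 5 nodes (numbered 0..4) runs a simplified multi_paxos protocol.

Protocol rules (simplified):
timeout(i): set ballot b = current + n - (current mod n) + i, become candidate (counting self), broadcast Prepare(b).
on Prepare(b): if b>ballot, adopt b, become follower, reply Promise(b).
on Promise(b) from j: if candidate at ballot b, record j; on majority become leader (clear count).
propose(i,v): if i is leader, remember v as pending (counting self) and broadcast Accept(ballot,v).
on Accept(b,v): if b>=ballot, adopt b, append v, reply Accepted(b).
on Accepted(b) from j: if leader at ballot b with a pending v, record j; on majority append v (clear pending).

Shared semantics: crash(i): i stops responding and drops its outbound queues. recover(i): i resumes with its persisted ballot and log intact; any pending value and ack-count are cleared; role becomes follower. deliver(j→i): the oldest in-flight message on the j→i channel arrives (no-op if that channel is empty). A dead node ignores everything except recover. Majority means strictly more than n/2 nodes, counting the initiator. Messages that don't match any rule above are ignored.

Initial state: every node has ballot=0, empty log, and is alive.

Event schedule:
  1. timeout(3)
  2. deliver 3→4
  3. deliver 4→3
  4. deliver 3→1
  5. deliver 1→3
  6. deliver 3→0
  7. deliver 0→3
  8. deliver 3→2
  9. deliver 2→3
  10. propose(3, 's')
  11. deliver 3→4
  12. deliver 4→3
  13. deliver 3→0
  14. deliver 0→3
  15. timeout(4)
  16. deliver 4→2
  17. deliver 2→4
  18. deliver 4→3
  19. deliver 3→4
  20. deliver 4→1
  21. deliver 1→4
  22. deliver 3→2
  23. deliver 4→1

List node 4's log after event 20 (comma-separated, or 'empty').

e1 timeout(3): 3[cand,b=8,-]
e2 deliver 3→4: 4[foll,b=8,-]
e3 deliver 4→3: ·
e4 deliver 3→1: 1[foll,b=8,-]
e5 deliver 1→3: 3[lead,b=8,-]
e6 deliver 3→0: 0[foll,b=8,-]
e7 deliver 0→3: ·
e8 deliver 3→2: 2[foll,b=8,-]
e9 deliver 2→3: ·
e10 propose(3,'s'): ·
e11 deliver 3→4: 4[foll,b=8,s]
e12 deliver 4→3: ·
e13 deliver 3→0: 0[foll,b=8,s]
e14 deliver 0→3: 3[lead,b=8,s]
e15 timeout(4): 4[cand,b=14,s]
e16 deliver 4→2: 2[foll,b=14,-]
e17 deliver 2→4: ·
e18 deliver 4→3: 3[foll,b=14,s]
e19 deliver 3→4: 4[lead,b=14,s]
e20 deliver 4→1: 1[foll,b=14,-]

s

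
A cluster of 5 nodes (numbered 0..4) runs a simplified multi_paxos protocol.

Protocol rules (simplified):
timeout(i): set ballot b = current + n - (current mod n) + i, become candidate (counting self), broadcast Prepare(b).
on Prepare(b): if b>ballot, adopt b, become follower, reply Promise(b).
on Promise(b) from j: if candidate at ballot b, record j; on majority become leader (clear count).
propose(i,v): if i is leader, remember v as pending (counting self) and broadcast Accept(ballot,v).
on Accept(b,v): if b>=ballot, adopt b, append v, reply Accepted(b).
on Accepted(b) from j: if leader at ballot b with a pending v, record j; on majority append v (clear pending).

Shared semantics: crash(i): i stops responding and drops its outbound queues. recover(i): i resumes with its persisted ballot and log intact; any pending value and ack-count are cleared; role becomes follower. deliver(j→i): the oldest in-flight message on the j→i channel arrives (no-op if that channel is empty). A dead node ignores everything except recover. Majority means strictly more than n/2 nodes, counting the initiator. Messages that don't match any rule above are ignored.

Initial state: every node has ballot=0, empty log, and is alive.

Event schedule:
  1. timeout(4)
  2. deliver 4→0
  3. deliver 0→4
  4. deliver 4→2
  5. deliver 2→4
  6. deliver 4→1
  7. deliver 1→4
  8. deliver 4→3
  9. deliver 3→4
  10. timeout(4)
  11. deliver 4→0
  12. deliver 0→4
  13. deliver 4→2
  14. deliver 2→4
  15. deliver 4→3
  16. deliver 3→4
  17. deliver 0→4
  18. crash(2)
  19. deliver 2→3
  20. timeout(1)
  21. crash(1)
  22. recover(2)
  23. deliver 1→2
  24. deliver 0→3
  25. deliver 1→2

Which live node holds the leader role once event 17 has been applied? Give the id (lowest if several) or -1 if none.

e1 timeout(4): 4[cand,b=9,-]
e2 deliver 4→0: 0[foll,b=9,-]
e3 deliver 0→4: ·
e4 deliver 4→2: 2[foll,b=9,-]
e5 deliver 2→4: 4[lead,b=9,-]
e6 deliver 4→1: 1[foll,b=9,-]
e7 deliver 1→4: ·
e8 deliver 4→3: 3[foll,b=9,-]
e9 deliver 3→4: ·
e10 timeout(4): 4[cand,b=14,-]
e11 deliver 4→0: 0[foll,b=14,-]
e12 deliver 0→4: ·
e13 deliver 4→2: 2[foll,b=14,-]
e14 deliver 2→4: 4[lead,b=14,-]
e15 deliver 4→3: 3[foll,b=14,-]
e16 deliver 3→4: ·
e17 deliver 0→4: ·

4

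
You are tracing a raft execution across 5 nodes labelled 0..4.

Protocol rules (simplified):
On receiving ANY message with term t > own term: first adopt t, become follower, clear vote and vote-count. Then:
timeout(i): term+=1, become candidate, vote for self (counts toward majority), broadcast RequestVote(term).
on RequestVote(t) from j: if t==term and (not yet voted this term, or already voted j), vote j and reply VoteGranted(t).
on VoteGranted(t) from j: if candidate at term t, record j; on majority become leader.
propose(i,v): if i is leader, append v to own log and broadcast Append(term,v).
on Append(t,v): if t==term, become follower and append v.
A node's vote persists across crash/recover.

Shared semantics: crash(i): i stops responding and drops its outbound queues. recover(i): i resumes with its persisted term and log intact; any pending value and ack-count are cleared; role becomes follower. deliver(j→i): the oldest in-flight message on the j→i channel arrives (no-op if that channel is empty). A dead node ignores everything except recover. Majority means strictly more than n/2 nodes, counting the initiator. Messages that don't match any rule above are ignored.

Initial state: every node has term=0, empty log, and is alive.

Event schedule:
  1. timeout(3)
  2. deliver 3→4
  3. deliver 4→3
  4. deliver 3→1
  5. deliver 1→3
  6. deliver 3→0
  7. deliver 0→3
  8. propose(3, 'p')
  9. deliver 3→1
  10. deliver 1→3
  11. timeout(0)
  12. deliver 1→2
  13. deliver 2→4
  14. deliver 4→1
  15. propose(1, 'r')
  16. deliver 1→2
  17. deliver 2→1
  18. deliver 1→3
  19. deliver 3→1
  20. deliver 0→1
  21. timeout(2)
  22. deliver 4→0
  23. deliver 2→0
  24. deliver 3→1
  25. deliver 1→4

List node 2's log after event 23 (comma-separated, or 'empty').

empty

e1 timeout(3): 3[cand,t=1,-]
e2 deliver 3→4: 4[foll,t=1,-]
e3 deliver 4→3: ·
e4 deliver 3→1: 1[foll,t=1,-]
e5 deliver 1→3: 3[lead,t=1,-]
e6 deliver 3→0: 0[foll,t=1,-]
e7 deliver 0→3: ·
e8 propose(3,'p'): 3[lead,t=1,p]
e9 deliver 3→1: 1[foll,t=1,p]
e10 deliver 1→3: ·
e11 timeout(0): 0[cand,t=2,-]
e12 deliver 1→2: ·
e13 deliver 2→4: ·
e14 deliver 4→1: ·
e15 propose(1,'r'): ·
e16 deliver 1→2: ·
e17 deliver 2→1: ·
e18 deliver 1→3: ·
e19 deliver 3→1: ·
e20 deliver 0→1: 1[foll,t=2,p]
e21 timeout(2): 2[cand,t=1,-]
e22 deliver 4→0: ·
e23 deliver 2→0: ·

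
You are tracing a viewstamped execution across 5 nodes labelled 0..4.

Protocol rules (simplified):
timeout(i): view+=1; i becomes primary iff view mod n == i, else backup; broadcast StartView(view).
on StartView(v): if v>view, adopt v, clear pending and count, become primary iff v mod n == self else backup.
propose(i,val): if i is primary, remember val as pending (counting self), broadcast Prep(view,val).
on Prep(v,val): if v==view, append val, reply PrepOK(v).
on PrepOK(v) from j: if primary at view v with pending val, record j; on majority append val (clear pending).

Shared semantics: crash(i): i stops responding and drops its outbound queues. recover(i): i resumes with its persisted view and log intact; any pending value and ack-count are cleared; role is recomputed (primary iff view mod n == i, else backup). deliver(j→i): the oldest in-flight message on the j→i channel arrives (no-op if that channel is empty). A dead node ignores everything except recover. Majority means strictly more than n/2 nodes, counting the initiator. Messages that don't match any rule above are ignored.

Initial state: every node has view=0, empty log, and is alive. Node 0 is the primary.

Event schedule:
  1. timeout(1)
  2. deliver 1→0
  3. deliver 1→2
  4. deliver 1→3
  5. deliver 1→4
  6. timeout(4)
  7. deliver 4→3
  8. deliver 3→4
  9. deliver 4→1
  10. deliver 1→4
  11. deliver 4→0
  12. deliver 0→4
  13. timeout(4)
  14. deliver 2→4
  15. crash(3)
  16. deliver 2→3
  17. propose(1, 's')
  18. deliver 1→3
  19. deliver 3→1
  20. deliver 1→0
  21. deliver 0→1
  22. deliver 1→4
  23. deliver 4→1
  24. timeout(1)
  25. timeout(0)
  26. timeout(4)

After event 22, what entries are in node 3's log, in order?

step 1 timeout(1): 1={prim,v=1,log=-}
step 2 deliver 1→0: 0={back,v=1,log=-}
step 3 deliver 1→2: 2={back,v=1,log=-}
step 4 deliver 1→3: 3={back,v=1,log=-}
step 5 deliver 1→4: 4={back,v=1,log=-}
step 6 timeout(4): 4={back,v=2,log=-}
step 7 deliver 4→3: 3={back,v=2,log=-}
step 8 deliver 3→4: —
step 9 deliver 4→1: 1={back,v=2,log=-}
step 10 deliver 1→4: —
step 11 deliver 4→0: 0={back,v=2,log=-}
step 12 deliver 0→4: —
step 13 timeout(4): 4={back,v=3,log=-}
step 14 deliver 2→4: —
step 15 crash(3): 3={✗back,v=2,log=-}
step 16 deliver 2→3: —
step 17 propose(1,'s'): —
step 18 deliver 1→3: —
step 19 deliver 3→1: —
step 20 deliver 1→0: —
step 21 deliver 0→1: —
step 22 deliver 1→4: —

empty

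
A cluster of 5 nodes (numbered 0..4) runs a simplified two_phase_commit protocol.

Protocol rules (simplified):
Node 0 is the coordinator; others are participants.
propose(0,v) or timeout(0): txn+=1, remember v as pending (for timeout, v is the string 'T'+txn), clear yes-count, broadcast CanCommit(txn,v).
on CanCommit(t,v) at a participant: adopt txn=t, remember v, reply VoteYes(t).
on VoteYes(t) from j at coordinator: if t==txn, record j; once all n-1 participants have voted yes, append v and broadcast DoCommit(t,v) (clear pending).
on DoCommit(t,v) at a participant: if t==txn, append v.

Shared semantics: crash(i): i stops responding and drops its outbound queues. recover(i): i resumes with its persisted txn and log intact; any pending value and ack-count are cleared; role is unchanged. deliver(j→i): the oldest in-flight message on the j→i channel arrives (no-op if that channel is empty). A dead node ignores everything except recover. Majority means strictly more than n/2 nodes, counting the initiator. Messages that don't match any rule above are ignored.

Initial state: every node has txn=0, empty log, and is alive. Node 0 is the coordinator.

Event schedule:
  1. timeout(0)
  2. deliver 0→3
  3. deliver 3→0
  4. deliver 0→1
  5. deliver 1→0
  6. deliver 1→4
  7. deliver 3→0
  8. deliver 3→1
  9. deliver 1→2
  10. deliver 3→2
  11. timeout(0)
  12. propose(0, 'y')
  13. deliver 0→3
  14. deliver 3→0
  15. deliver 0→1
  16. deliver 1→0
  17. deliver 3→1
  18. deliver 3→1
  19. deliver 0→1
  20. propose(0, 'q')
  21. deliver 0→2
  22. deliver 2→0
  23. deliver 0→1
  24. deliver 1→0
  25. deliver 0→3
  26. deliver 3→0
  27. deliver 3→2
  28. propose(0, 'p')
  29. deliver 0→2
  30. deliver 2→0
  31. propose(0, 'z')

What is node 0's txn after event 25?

4

step 1 timeout(0): 0={coor,t=1,log=-}
step 2 deliver 0→3: 3={part,t=1,log=-}
step 3 deliver 3→0: —
step 4 deliver 0→1: 1={part,t=1,log=-}
step 5 deliver 1→0: —
step 6 deliver 1→4: —
step 7 deliver 3→0: —
step 8 deliver 3→1: —
step 9 deliver 1→2: —
step 10 deliver 3→2: —
step 11 timeout(0): 0={coor,t=2,log=-}
step 12 propose(0,'y'): 0={coor,t=3,log=-}
step 13 deliver 0→3: 3={part,t=2,log=-}
step 14 deliver 3→0: —
step 15 deliver 0→1: 1={part,t=2,log=-}
step 16 deliver 1→0: —
step 17 deliver 3→1: —
step 18 deliver 3→1: —
step 19 deliver 0→1: 1={part,t=3,log=-}
step 20 propose(0,'q'): 0={coor,t=4,log=-}
step 21 deliver 0→2: 2={part,t=1,log=-}
step 22 deliver 2→0: —
step 23 deliver 0→1: 1={part,t=4,log=-}
step 24 deliver 1→0: —
step 25 deliver 0→3: 3={part,t=3,log=-}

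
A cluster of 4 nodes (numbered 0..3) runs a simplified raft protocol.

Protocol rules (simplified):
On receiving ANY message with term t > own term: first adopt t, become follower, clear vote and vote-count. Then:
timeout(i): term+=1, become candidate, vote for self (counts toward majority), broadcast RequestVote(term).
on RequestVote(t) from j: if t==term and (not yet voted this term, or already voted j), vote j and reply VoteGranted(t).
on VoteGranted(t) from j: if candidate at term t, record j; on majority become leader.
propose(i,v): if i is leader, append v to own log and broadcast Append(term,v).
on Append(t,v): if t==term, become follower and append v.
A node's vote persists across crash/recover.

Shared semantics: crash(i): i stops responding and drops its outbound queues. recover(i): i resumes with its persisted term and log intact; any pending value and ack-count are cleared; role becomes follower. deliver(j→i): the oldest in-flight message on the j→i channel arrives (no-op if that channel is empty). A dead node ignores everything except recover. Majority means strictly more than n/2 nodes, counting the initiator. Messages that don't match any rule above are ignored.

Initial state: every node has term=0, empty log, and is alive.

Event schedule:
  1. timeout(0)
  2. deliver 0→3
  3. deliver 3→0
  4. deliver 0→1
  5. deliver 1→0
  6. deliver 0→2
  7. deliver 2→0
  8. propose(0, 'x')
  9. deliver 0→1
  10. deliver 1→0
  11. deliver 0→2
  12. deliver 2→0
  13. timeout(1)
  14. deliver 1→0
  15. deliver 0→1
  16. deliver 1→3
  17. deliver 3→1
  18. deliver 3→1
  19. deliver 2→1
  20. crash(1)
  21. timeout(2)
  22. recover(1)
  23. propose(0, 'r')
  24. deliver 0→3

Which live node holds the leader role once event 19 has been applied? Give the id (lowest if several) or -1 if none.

1

[1] timeout(0) → N0(cand t1 [-])
[2] deliver 0→3 → N3(foll t1 [-])
[3] deliver 3→0 → ∅
[4] deliver 0→1 → N1(foll t1 [-])
[5] deliver 1→0 → N0(lead t1 [-])
[6] deliver 0→2 → N2(foll t1 [-])
[7] deliver 2→0 → ∅
[8] propose(0,'x') → N0(lead t1 [x])
[9] deliver 0→1 → N1(foll t1 [x])
[10] deliver 1→0 → ∅
[11] deliver 0→2 → N2(foll t1 [x])
[12] deliver 2→0 → ∅
[13] timeout(1) → N1(cand t2 [x])
[14] deliver 1→0 → N0(foll t2 [x])
[15] deliver 0→1 → ∅
[16] deliver 1→3 → N3(foll t2 [-])
[17] deliver 3→1 → N1(lead t2 [x])
[18] deliver 3→1 → ∅
[19] deliver 2→1 → ∅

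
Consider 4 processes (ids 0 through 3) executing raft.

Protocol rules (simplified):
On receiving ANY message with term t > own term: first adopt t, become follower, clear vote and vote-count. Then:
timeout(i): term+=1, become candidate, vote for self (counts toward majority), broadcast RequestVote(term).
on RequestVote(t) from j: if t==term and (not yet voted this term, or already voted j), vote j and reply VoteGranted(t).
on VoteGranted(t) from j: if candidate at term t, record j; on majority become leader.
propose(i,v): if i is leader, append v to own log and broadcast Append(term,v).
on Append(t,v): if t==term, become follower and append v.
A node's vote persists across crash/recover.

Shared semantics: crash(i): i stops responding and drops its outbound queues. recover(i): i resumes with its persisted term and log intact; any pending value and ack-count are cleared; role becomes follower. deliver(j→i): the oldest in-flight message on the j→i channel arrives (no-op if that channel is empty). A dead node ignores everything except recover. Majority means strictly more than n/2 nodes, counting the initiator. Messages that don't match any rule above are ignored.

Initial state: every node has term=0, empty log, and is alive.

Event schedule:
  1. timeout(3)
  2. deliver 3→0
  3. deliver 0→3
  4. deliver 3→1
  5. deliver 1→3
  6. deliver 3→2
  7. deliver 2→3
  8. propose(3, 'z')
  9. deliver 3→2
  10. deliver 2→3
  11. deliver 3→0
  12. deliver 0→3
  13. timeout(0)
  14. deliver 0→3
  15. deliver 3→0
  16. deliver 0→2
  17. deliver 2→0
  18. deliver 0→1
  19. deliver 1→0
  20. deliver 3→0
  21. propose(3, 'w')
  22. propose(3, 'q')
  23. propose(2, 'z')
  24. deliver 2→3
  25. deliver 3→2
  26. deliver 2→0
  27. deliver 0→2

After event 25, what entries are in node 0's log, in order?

e1 timeout(3): 3[cand,t=1,-]
e2 deliver 3→0: 0[foll,t=1,-]
e3 deliver 0→3: ·
e4 deliver 3→1: 1[foll,t=1,-]
e5 deliver 1→3: 3[lead,t=1,-]
e6 deliver 3→2: 2[foll,t=1,-]
e7 deliver 2→3: ·
e8 propose(3,'z'): 3[lead,t=1,z]
e9 deliver 3→2: 2[foll,t=1,z]
e10 deliver 2→3: ·
e11 deliver 3→0: 0[foll,t=1,z]
e12 deliver 0→3: ·
e13 timeout(0): 0[cand,t=2,z]
e14 deliver 0→3: 3[foll,t=2,z]
e15 deliver 3→0: ·
e16 deliver 0→2: 2[foll,t=2,z]
e17 deliver 2→0: 0[lead,t=2,z]
e18 deliver 0→1: 1[foll,t=2,-]
e19 deliver 1→0: ·
e20 deliver 3→0: ·
e21 propose(3,'w'): ·
e22 propose(3,'q'): ·
e23 propose(2,'z'): ·
e24 deliver 2→3: ·
e25 deliver 3→2: ·

z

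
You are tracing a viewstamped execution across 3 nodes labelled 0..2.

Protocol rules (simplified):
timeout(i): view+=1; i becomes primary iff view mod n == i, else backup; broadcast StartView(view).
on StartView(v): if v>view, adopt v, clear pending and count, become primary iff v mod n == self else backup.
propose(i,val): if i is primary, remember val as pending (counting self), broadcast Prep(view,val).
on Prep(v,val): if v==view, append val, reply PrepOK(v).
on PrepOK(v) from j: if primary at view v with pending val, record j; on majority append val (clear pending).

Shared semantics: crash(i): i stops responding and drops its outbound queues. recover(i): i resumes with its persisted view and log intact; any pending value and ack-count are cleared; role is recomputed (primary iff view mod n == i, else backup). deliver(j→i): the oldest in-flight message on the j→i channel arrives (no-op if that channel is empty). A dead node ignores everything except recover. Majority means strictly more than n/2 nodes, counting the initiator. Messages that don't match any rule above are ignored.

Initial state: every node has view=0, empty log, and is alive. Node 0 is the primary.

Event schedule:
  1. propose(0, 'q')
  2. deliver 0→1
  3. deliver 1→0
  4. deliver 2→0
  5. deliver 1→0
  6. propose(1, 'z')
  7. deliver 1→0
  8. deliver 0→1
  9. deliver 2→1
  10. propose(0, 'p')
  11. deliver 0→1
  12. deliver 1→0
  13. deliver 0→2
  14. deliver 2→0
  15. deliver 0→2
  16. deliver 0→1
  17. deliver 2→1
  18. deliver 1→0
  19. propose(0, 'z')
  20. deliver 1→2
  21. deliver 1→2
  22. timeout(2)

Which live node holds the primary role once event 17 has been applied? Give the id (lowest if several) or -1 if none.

after 1 — propose(0,'q'): ·
after 2 — deliver 0→1: n1:back/v0/[q]
after 3 — deliver 1→0: n0:prim/v0/[q]
after 4 — deliver 2→0: ·
after 5 — deliver 1→0: ·
after 6 — propose(1,'z'): ·
after 7 — deliver 1→0: ·
after 8 — deliver 0→1: ·
after 9 — deliver 2→1: ·
after 10 — propose(0,'p'): ·
after 11 — deliver 0→1: n1:back/v0/[q,p]
after 12 — deliver 1→0: n0:prim/v0/[q,p]
after 13 — deliver 0→2: n2:back/v0/[q]
after 14 — deliver 2→0: ·
after 15 — deliver 0→2: n2:back/v0/[q,p]
after 16 — deliver 0→1: ·
after 17 — deliver 2→1: ·

0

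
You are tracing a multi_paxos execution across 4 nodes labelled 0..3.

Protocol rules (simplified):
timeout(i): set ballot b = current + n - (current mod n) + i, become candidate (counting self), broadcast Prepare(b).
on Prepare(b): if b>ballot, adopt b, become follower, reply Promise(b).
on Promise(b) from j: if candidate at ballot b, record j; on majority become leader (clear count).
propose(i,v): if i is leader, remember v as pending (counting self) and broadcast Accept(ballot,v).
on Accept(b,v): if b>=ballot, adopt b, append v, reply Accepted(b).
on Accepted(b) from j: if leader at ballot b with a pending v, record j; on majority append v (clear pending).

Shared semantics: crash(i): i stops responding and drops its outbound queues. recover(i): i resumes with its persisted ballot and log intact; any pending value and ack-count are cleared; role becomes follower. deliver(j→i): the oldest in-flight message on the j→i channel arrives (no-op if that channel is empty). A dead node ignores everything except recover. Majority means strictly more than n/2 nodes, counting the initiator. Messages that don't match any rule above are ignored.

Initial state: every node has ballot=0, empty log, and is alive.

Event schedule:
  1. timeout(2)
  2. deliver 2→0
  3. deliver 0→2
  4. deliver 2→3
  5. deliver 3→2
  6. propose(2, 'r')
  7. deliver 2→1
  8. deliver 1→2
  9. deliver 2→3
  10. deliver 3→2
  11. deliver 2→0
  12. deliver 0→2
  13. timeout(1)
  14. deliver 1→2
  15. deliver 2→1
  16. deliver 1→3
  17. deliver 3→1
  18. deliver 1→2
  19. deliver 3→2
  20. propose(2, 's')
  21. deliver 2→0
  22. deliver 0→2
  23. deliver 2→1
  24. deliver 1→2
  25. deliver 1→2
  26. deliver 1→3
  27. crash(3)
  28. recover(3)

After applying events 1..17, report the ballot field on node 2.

e1 timeout(2): 2[cand,b=6,-]
e2 deliver 2→0: 0[foll,b=6,-]
e3 deliver 0→2: ·
e4 deliver 2→3: 3[foll,b=6,-]
e5 deliver 3→2: 2[lead,b=6,-]
e6 propose(2,'r'): ·
e7 deliver 2→1: 1[foll,b=6,-]
e8 deliver 1→2: ·
e9 deliver 2→3: 3[foll,b=6,r]
e10 deliver 3→2: ·
e11 deliver 2→0: 0[foll,b=6,r]
e12 deliver 0→2: 2[lead,b=6,r]
e13 timeout(1): 1[cand,b=9,-]
e14 deliver 1→2: 2[foll,b=9,r]
e15 deliver 2→1: ·
e16 deliver 1→3: 3[foll,b=9,r]
e17 deliver 3→1: ·

9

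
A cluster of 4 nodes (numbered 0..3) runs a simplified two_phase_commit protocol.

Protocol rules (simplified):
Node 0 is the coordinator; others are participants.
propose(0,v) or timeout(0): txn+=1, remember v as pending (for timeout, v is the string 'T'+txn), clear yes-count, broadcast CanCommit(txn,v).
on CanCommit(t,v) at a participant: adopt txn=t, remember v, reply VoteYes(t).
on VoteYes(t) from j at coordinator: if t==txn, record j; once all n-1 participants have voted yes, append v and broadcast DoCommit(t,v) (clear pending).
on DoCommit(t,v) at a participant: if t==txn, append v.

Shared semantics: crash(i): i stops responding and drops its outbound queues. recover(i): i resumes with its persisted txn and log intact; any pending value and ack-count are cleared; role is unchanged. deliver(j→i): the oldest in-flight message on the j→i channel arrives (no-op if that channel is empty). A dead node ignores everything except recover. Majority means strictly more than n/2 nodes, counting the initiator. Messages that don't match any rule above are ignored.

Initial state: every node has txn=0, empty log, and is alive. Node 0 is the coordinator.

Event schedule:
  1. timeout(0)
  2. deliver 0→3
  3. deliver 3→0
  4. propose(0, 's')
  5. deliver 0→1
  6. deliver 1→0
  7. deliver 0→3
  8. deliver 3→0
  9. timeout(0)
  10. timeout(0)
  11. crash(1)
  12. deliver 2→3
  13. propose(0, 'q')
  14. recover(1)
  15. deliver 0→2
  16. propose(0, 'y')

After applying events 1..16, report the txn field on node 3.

after 1 — timeout(0): n0:coor/t1/[-]
after 2 — deliver 0→3: n3:part/t1/[-]
after 3 — deliver 3→0: ·
after 4 — propose(0,'s'): n0:coor/t2/[-]
after 5 — deliver 0→1: n1:part/t1/[-]
after 6 — deliver 1→0: ·
after 7 — deliver 0→3: n3:part/t2/[-]
after 8 — deliver 3→0: ·
after 9 — timeout(0): n0:coor/t3/[-]
after 10 — timeout(0): n0:coor/t4/[-]
after 11 — crash(1): n1:✗part/t1/[-]
after 12 — deliver 2→3: ·
after 13 — propose(0,'q'): n0:coor/t5/[-]
after 14 — recover(1): n1:part/t1/[-]
after 15 — deliver 0→2: n2:part/t1/[-]
after 16 — propose(0,'y'): n0:coor/t6/[-]

2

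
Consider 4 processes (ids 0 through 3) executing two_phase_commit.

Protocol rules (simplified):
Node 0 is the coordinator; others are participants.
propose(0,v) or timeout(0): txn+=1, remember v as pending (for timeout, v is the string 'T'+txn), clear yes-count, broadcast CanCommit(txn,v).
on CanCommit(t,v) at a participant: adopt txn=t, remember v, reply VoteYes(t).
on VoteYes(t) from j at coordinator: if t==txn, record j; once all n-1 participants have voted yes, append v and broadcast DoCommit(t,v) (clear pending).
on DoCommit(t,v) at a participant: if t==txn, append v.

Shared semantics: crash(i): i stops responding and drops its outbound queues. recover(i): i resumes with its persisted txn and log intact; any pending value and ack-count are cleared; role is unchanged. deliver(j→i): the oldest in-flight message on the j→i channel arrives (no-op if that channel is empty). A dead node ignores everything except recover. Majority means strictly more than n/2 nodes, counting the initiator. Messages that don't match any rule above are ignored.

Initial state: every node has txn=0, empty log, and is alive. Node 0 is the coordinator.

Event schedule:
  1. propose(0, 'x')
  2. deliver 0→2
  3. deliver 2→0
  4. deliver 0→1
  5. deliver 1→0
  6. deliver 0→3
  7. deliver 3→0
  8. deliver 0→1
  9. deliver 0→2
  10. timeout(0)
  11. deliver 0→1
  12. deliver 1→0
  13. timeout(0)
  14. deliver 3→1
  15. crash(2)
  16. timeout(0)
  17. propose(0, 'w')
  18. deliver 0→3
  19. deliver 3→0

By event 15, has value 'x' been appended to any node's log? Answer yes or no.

e1 propose(0,'x'): 0[coor,t=1,-]
e2 deliver 0→2: 2[part,t=1,-]
e3 deliver 2→0: ·
e4 deliver 0→1: 1[part,t=1,-]
e5 deliver 1→0: ·
e6 deliver 0→3: 3[part,t=1,-]
e7 deliver 3→0: 0[coor,t=1,x]
e8 deliver 0→1: 1[part,t=1,x]
e9 deliver 0→2: 2[part,t=1,x]
e10 timeout(0): 0[coor,t=2,x]
e11 deliver 0→1: 1[part,t=2,x]
e12 deliver 1→0: ·
e13 timeout(0): 0[coor,t=3,x]
e14 deliver 3→1: ·
e15 crash(2): 2[✗part,t=1,x]

yes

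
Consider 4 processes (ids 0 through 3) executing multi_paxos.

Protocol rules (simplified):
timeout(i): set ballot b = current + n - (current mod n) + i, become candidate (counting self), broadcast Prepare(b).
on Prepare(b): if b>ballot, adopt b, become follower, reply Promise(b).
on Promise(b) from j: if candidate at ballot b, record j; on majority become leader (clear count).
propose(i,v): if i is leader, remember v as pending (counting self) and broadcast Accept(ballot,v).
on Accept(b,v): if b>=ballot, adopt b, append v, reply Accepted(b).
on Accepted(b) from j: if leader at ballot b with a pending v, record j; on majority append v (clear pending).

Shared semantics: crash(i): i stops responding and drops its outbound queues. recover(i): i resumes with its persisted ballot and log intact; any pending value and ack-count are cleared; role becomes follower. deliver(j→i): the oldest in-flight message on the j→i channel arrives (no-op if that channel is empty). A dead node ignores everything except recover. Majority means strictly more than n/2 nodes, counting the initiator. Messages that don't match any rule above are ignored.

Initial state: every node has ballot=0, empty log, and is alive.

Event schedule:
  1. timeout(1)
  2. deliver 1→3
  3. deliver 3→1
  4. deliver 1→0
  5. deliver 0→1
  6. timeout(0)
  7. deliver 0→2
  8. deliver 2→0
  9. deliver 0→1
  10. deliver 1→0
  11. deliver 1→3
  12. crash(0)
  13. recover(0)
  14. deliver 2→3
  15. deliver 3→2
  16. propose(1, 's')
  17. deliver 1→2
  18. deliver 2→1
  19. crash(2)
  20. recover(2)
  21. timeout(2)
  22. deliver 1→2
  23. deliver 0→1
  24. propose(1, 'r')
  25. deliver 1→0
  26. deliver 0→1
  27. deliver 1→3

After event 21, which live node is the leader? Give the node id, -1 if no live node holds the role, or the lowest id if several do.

[1] timeout(1) → N1(cand b5 [-])
[2] deliver 1→3 → N3(foll b5 [-])
[3] deliver 3→1 → ∅
[4] deliver 1→0 → N0(foll b5 [-])
[5] deliver 0→1 → N1(lead b5 [-])
[6] timeout(0) → N0(cand b8 [-])
[7] deliver 0→2 → N2(foll b8 [-])
[8] deliver 2→0 → ∅
[9] deliver 0→1 → N1(foll b8 [-])
[10] deliver 1→0 → N0(lead b8 [-])
[11] deliver 1→3 → ∅
[12] crash(0) → N0(✗lead b8 [-])
[13] recover(0) → N0(foll b8 [-])
[14] deliver 2→3 → ∅
[15] deliver 3→2 → ∅
[16] propose(1,'s') → ∅
[17] deliver 1→2 → ∅
[18] deliver 2→1 → ∅
[19] crash(2) → N2(✗foll b8 [-])
[20] recover(2) → N2(foll b8 [-])
[21] timeout(2) → N2(cand b14 [-])

-1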